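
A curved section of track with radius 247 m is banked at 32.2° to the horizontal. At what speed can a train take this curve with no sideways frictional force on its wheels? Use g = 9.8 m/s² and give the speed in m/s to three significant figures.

39.0 m/s

On a frictionless banked curve, N sinθ = mv²/r and N cosθ = mg, so tanθ = v²/(rg).
v = √(r g tanθ) = √(247 × 9.8 × tan 32.2°) = √(247 × 9.8 × 0.6297) = √1524 = 39.04 m/s.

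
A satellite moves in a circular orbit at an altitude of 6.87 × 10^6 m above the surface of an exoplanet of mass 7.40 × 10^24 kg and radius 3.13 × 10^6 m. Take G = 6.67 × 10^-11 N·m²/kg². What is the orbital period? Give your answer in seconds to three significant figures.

r = R + h = 3.13 × 10^6 + 6.87 × 10^6 = 1.000 × 10^7 m. Gravity provides the centripetal force: G M m / r² = m v² / r ⇒ v = √(GM/r) = 7026 m/s.
T = 2πr/v = 2π × 1.000 × 10^7 / 7026 = 8943 s.

8940 s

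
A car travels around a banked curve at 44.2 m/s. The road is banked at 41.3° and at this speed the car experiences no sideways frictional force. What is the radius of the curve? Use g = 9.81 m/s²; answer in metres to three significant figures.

Frictionless banking: tanθ = v²/(rg), so r = v²/(g tanθ).
r = (44.2)²/(9.81 × tan 41.3°) = 1954/(9.81 × 0.8785) = 1954/8.618 = 226.7 m.

227 m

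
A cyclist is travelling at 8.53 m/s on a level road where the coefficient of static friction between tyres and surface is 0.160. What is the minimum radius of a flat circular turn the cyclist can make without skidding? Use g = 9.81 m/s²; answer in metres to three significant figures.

46.4 m

At the limit, μ_s m g = m v²/r, so r_min = v²/(μ_s g) = (8.53)²/(0.160 × 9.81) = 72.76/1.570 = 46.36 m.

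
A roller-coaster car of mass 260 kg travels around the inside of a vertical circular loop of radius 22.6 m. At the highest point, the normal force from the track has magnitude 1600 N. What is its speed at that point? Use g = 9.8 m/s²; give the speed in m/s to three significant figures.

At the top, N + mg = mv²/r, so v = √(r(N/m + g)) = √(22.6 × (1600/260 + 9.8)) = √(22.6 × 15.95) = √360.6 = 18.99 m/s.

19.0 m/s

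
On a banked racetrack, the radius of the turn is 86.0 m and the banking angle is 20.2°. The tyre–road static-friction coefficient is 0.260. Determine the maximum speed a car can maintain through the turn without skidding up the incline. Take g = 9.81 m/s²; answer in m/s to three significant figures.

24.2 m/s

At the maximum speed, friction acts down the slope at its limiting value f = μN. Radially (horizontal, toward centre): N sinθ + μN cosθ = mv²/r. Vertically: N cosθ − μN sinθ = mg.
Dividing: v² = r g (sinθ + μcosθ)/(cosθ − μsinθ).
sinθ + μcosθ = 0.3453 + 0.260×0.9385 = 0.5893; cosθ − μsinθ = 0.9385 − 0.260×0.3453 = 0.8487.
v² = 86.0 × 9.81 × 0.5893/0.8487 = 585.8 m²/s², so v = 24.20 m/s.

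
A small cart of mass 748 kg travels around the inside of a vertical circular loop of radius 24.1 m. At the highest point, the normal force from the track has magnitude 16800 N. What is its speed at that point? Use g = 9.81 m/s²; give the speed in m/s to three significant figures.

27.9 m/s

At the top, N + mg = mv²/r, so v = √(r(N/m + g)) = √(24.1 × (16800/748 + 9.81)) = √(24.1 × 32.27) = √777.7 = 27.89 m/s.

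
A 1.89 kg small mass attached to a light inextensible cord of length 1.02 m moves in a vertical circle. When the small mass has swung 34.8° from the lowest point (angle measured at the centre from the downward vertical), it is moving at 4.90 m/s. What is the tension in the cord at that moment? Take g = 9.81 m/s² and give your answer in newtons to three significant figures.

Take the radial direction toward the centre of the circle as positive. The component of the weight along the string toward the centre is −mg cos φ (φ measured from the bottom), so Newton's second law along the string gives T − mg cos φ = m v²/r.
cos 34.8° = 0.8211, so T = m(v²/r + g cos φ) = 1.89 × ((4.90)²/1.02 + 9.81 × 0.8211) = 1.89 × (23.54 + (8.055)) = 1.89 × 31.59 = 59.71 N.

59.7 N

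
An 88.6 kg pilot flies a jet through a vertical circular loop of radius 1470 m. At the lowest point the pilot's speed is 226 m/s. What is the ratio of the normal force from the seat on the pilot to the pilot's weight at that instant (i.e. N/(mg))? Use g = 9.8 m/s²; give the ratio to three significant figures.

At the bottom, N − mg = mv²/r, so N = m(v²/r + g) and N/(mg) = v²/(rg) + 1 = (226)²/(1470 × 9.8) + 1 = 3.545 + 1 = 4.545.

4.55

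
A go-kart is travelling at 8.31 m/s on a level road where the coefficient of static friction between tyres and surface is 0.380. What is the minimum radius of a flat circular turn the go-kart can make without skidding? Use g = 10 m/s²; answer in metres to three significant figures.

At the limit, μ_s m g = m v²/r, so r_min = v²/(μ_s g) = (8.31)²/(0.380 × 10.0) = 69.06/3.800 = 18.17 m.

18.2 m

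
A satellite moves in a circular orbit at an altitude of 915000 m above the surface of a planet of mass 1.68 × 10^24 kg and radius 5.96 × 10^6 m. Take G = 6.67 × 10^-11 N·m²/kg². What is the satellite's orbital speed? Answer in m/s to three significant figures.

4040 m/s

Orbital radius r = R + h = 5.96 × 10^6 + 915000 = 6.875 × 10^6 m.
Gravity supplies the centripetal force: G M m / r² = m v² / r, so v = √(GM/r).
v = √(6.67 × 10^-11 × 1.68 × 10^24 / 6.875 × 10^6) = √(1.630 × 10^7) = 4037 m/s.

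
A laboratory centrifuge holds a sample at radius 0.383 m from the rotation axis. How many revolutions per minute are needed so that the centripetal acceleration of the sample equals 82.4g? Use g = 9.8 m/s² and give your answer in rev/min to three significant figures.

Require ω²r = 82.4g, so ω = √(82.4 × 9.8/0.383) = 45.92 rad/s.
In rev/min: ω × 60/(2π) = 45.92 × 60/(2π) = 438.5 rev/min.

438 rev/min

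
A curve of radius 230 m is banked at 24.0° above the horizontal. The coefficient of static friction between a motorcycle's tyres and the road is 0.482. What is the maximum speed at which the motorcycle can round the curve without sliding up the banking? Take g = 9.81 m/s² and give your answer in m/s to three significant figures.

51.6 m/s

At the maximum speed, friction acts down the slope at its limiting value f = μN. Radially (horizontal, toward centre): N sinθ + μN cosθ = mv²/r. Vertically: N cosθ − μN sinθ = mg.
Dividing: v² = r g (sinθ + μcosθ)/(cosθ − μsinθ).
sinθ + μcosθ = 0.4067 + 0.482×0.9135 = 0.8471; cosθ − μsinθ = 0.9135 − 0.482×0.4067 = 0.7175.
v² = 230 × 9.81 × 0.8471/0.7175 = 2664 m²/s², so v = 51.61 m/s.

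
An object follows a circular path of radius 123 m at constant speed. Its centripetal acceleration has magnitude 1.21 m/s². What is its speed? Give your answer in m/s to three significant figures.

a_c = v²/r ⇒ v = √(a_c · r) = √(1.21 × 123) = √148.8 = 12.20 m/s.

12.2 m/s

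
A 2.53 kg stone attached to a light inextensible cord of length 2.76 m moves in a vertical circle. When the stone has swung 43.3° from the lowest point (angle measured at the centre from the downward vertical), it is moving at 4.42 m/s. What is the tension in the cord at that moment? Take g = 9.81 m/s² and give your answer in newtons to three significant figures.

36.0 N

Take the radial direction toward the centre of the circle as positive. The component of the weight along the string toward the centre is −mg cos φ (φ measured from the bottom), so Newton's second law along the string gives T − mg cos φ = m v²/r.
cos 43.3° = 0.7278, so T = m(v²/r + g cos φ) = 2.53 × ((4.42)²/2.76 + 9.81 × 0.7278) = 2.53 × (7.078 + (7.139)) = 2.53 × 14.22 = 35.97 N.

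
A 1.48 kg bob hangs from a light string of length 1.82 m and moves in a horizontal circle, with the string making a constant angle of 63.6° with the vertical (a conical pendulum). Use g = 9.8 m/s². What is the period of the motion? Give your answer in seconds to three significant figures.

r = L sinθ = 1.630 m. From T sinθ = mω²r and T cosθ = mg: tanθ = ω²r/g, so ω² = g tanθ / r = g/(L cosθ).
ω = √(g/(L cosθ)) = √(9.8/(1.82 × 0.4446)) = √12.11 = 3.480 rad/s.
Period = 2π/ω = 1.806 s.

1.81 s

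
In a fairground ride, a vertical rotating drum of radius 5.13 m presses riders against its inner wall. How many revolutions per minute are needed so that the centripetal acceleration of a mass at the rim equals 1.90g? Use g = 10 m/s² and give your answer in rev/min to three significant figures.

Require ω²r = 1.90g, so ω = √(1.90 × 10.0/5.13) = 1.925 rad/s.
In rev/min: ω × 60/(2π) = 1.925 × 60/(2π) = 18.38 rev/min.

18.4 rev/min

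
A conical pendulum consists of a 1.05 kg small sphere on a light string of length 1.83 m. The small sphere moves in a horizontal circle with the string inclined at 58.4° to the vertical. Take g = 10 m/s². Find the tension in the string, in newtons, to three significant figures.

20.0 N

Vertically the bob has no acceleration, so T cosθ = mg.
T = mg/cosθ = 1.05 × 10.0 / cos 58.4° = 10.50/0.5240 = 20.04 N.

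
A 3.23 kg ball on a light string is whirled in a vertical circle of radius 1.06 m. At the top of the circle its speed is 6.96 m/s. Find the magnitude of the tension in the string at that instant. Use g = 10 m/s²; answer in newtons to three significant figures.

At the top, both T and the weight mg point inward (toward the centre), so T + mg = mv²/r.
T = m(v²/r − g) = 3.23 × ((6.96)²/1.06 − 10.0) = 3.23 × (45.70 − 10.0) = 3.23 × 35.70 = 115.3 N.

115 N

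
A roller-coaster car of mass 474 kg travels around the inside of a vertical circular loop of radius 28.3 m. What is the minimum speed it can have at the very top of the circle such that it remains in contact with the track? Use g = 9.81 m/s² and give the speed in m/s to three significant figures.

At the highest point the centre is directly below, so both the weight and N act inward: N + mg = mv²/r.
At minimum speed N → 0, so mg = mv_min²/r ⇒ v_min = √(g r) = √(9.81 × 28.3) = 16.66 m/s.

16.7 m/s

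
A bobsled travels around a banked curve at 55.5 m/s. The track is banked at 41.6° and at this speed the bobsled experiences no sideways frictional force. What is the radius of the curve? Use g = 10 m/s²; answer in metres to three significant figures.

347 m

Frictionless banking: tanθ = v²/(rg), so r = v²/(g tanθ).
r = (55.5)²/(10.0 × tan 41.6°) = 3080/(10.0 × 0.8878) = 3080/8.878 = 346.9 m.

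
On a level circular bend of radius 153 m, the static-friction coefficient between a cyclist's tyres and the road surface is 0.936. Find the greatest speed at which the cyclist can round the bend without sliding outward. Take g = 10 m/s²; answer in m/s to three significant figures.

37.8 m/s

Friction provides the centripetal force on a flat curve. At maximum speed it is at its limiting value: μ_s m g = m v²/r.
Mass cancels: v_max = √(μ_s g r) = √(0.936 × 10.0 × 153) = √1432 = 37.84 m/s.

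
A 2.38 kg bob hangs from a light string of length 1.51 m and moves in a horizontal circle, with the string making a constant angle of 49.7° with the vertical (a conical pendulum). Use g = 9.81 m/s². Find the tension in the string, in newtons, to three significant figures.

Vertically the bob has no acceleration, so T cosθ = mg.
T = mg/cosθ = 2.38 × 9.81 / cos 49.7° = 23.35/0.6468 = 36.10 N.

36.1 N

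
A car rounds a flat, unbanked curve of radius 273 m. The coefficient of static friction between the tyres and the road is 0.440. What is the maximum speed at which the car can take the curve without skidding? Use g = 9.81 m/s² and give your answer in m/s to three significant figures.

34.3 m/s

Friction provides the centripetal force on a flat curve. At maximum speed it is at its limiting value: μ_s m g = m v²/r.
Mass cancels: v_max = √(μ_s g r) = √(0.440 × 9.81 × 273) = √1178 = 34.33 m/s.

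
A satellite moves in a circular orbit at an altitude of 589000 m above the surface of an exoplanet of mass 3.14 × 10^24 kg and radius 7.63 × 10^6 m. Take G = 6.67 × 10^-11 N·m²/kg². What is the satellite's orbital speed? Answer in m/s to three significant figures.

Orbital radius r = R + h = 7.63 × 10^6 + 589000 = 8.219 × 10^6 m.
Gravity supplies the centripetal force: G M m / r² = m v² / r, so v = √(GM/r).
v = √(6.67 × 10^-11 × 3.14 × 10^24 / 8.219 × 10^6) = √(2.548 × 10^7) = 5048 m/s.

5050 m/s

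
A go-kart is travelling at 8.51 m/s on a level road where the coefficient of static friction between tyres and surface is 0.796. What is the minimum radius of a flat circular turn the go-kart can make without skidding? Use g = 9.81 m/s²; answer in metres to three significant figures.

9.27 m

At the limit, μ_s m g = m v²/r, so r_min = v²/(μ_s g) = (8.51)²/(0.796 × 9.81) = 72.42/7.809 = 9.274 m.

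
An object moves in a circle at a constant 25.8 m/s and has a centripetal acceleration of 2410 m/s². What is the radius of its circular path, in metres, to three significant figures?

0.276 m

a_c = v²/r ⇒ r = v²/a_c = (25.8)²/2410 = 665.6/2410 = 0.2762 m.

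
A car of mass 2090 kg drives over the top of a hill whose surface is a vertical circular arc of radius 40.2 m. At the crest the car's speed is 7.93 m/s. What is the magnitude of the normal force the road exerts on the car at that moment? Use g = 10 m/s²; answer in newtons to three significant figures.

At the crest the centripetal acceleration points downward (toward the centre of the arc), so mg − N = mv²/r.
N = m(g − v²/r) = 2090 × (10.0 − (7.93)²/40.2) = 2090 × (10.0 − 1.564) = 2090 × 8.436 = 17630 N.

17600 N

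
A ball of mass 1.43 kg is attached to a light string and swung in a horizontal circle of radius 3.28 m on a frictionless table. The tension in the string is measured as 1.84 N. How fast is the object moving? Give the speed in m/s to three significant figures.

2.05 m/s

T = m v²/r ⇒ v = √(T r / m) = √(1.84 × 3.28 / 1.43) = √4.220 = 2.054 m/s.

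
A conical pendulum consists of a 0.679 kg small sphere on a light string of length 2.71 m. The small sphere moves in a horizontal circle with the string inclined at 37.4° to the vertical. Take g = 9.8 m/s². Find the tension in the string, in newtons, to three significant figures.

Vertically the bob has no acceleration, so T cosθ = mg.
T = mg/cosθ = 0.679 × 9.8 / cos 37.4° = 6.654/0.7944 = 8.376 N.

8.38 N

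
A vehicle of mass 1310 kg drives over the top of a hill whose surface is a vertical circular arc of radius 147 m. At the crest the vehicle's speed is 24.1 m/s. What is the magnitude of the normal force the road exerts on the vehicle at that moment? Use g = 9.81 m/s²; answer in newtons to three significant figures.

At the crest the centripetal acceleration points downward (toward the centre of the arc), so mg − N = mv²/r.
N = m(g − v²/r) = 1310 × (9.81 − (24.1)²/147) = 1310 × (9.81 − 3.951) = 1310 × 5.859 = 7675 N.

7680 N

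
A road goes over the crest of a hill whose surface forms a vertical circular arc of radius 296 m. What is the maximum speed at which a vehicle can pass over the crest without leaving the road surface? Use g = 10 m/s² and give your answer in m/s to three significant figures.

54.4 m/s

At the crest the centre of the circle is below the vehicle, so the net downward (centripetal) force is mg − N = mv²/r.
The vehicle leaves the road when N → 0, giving v_max = √(g r) = √(10.0 × 296) = 54.41 m/s.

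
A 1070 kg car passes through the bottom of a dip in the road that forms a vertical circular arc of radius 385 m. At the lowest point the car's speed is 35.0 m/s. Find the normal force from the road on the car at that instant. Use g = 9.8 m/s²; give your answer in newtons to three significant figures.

At the lowest point, N points up (toward the centre) and the weight mg points down (away from the centre), so the net inward force is N − mg = mv²/r.
N = m(v²/r + g) = 1070 × ((35.0)²/385 + 9.8) = 1070 × (3.182 + 9.8) = 1070 × 12.98 = 13890 N.

13900 N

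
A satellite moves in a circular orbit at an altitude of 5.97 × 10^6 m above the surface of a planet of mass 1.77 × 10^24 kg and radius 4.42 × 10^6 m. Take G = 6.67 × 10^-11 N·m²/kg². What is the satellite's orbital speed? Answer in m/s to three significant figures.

3370 m/s

Orbital radius r = R + h = 4.42 × 10^6 + 5.97 × 10^6 = 1.039 × 10^7 m.
Gravity supplies the centripetal force: G M m / r² = m v² / r, so v = √(GM/r).
v = √(6.67 × 10^-11 × 1.77 × 10^24 / 1.039 × 10^7) = √(1.136 × 10^7) = 3371 m/s.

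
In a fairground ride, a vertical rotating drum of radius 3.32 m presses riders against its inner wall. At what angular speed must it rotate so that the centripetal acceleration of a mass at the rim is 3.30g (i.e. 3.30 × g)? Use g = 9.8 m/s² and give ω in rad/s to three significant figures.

3.12 rad/s

Centripetal acceleration a_c = ω²r. Setting ω²r = 3.30g:
ω = √(3.30g / r) = √(3.30 × 9.8 / 3.32) = √9.741 = 3.121 rad/s.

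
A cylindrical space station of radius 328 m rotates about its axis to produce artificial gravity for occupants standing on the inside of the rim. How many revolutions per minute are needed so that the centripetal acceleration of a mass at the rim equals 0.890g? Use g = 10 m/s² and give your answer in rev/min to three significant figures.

1.57 rev/min

Require ω²r = 0.890g, so ω = √(0.890 × 10.0/328) = 0.1647 rad/s.
In rev/min: ω × 60/(2π) = 0.1647 × 60/(2π) = 1.573 rev/min.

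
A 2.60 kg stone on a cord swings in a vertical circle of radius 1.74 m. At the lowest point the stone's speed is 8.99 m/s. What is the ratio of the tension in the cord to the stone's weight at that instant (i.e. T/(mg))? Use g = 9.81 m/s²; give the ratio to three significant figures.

5.73

At the bottom, T − mg = mv²/r, so T = m(v²/r + g) and T/(mg) = v²/(rg) + 1 = (8.99)²/(1.74 × 9.81) + 1 = 4.735 + 1 = 5.735.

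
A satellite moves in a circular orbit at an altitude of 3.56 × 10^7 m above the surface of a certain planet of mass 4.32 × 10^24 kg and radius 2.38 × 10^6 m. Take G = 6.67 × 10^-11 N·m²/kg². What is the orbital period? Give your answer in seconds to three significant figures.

r = R + h = 2.38 × 10^6 + 3.56 × 10^7 = 3.798 × 10^7 m. Gravity provides the centripetal force: G M m / r² = m v² / r ⇒ v = √(GM/r) = 2754 m/s.
T = 2πr/v = 2π × 3.798 × 10^7 / 2754 = 86640 s.

86600 s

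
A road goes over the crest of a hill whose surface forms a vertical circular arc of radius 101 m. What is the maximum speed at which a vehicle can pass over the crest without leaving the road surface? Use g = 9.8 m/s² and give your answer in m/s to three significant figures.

31.5 m/s

At the crest the centre of the circle is below the vehicle, so the net downward (centripetal) force is mg − N = mv²/r.
The vehicle leaves the road when N → 0, giving v_max = √(g r) = √(9.8 × 101) = 31.46 m/s.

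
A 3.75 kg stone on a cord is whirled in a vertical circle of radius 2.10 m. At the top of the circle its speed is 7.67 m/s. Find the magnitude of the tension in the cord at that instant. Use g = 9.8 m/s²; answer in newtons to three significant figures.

At the top, both T and the weight mg point inward (toward the centre), so T + mg = mv²/r.
T = m(v²/r − g) = 3.75 × ((7.67)²/2.10 − 9.8) = 3.75 × (28.01 − 9.8) = 3.75 × 18.21 = 68.30 N.

68.3 N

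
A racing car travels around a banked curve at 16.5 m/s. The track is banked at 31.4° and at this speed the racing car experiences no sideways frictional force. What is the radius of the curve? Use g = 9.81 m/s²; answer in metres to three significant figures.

Frictionless banking: tanθ = v²/(rg), so r = v²/(g tanθ).
r = (16.5)²/(9.81 × tan 31.4°) = 272.2/(9.81 × 0.6104) = 272.2/5.988 = 45.47 m.

45.5 m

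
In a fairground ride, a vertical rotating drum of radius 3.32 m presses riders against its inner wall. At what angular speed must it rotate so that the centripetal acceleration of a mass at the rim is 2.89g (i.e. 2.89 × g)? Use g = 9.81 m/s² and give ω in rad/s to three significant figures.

2.92 rad/s

Centripetal acceleration a_c = ω²r. Setting ω²r = 2.89g:
ω = √(2.89g / r) = √(2.89 × 9.81 / 3.32) = √8.539 = 2.922 rad/s.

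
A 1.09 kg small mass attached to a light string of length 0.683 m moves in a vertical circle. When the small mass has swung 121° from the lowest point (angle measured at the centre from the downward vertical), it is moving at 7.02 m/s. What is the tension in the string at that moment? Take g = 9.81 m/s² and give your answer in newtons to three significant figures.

Take the radial direction toward the centre of the circle as positive. The component of the weight along the string toward the centre is −mg cos φ (φ measured from the bottom), so Newton's second law along the string gives T − mg cos φ = m v²/r.
cos 121° = -0.5150, so T = m(v²/r + g cos φ) = 1.09 × ((7.02)²/0.683 + 9.81 × -0.5150) = 1.09 × (72.15 + (-5.053)) = 1.09 × 67.10 = 73.14 N.

73.1 N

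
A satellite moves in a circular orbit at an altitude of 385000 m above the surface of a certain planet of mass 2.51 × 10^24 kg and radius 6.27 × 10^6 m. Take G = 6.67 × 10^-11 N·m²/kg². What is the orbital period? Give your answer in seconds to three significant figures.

8340 s

r = R + h = 6.27 × 10^6 + 385000 = 6.655 × 10^6 m. Gravity provides the centripetal force: G M m / r² = m v² / r ⇒ v = √(GM/r) = 5016 m/s.
T = 2πr/v = 2π × 6.655 × 10^6 / 5016 = 8337 s.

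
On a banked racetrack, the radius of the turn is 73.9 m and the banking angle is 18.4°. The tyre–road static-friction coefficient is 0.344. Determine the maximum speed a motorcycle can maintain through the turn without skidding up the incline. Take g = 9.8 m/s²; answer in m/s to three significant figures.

At the maximum speed, friction acts down the slope at its limiting value f = μN. Radially (horizontal, toward centre): N sinθ + μN cosθ = mv²/r. Vertically: N cosθ − μN sinθ = mg.
Dividing: v² = r g (sinθ + μcosθ)/(cosθ − μsinθ).
sinθ + μcosθ = 0.3156 + 0.344×0.9489 = 0.6421; cosθ − μsinθ = 0.9489 − 0.344×0.3156 = 0.8403.
v² = 73.9 × 9.8 × 0.6421/0.8403 = 553.4 m²/s², so v = 23.52 m/s.

23.5 m/s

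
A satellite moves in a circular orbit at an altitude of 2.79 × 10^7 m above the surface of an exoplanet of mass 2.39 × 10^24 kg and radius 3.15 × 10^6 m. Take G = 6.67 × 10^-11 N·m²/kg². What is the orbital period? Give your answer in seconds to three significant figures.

86100 s

r = R + h = 3.15 × 10^6 + 2.79 × 10^7 = 3.105 × 10^7 m. Gravity provides the centripetal force: G M m / r² = m v² / r ⇒ v = √(GM/r) = 2266 m/s.
T = 2πr/v = 2π × 3.105 × 10^7 / 2266 = 86100 s.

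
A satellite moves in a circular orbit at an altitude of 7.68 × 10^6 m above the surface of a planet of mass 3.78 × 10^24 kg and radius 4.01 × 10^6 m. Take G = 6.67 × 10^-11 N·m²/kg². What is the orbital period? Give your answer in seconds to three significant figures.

r = R + h = 4.01 × 10^6 + 7.68 × 10^6 = 1.169 × 10^7 m. Gravity provides the centripetal force: G M m / r² = m v² / r ⇒ v = √(GM/r) = 4644 m/s.
T = 2πr/v = 2π × 1.169 × 10^7 / 4644 = 15820 s.

15800 s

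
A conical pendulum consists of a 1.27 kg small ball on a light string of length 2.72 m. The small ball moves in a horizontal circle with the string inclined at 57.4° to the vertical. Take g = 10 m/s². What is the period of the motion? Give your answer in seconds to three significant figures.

r = L sinθ = 2.291 m. From T sinθ = mω²r and T cosθ = mg: tanθ = ω²r/g, so ω² = g tanθ / r = g/(L cosθ).
ω = √(g/(L cosθ)) = √(10.0/(2.72 × 0.5388)) = √6.824 = 2.612 rad/s.
Period = 2π/ω = 2.405 s.

2.41 s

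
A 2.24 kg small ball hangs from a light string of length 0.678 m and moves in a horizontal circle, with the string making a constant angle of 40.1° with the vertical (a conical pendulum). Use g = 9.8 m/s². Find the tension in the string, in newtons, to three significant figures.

28.7 N

Vertically the bob has no acceleration, so T cosθ = mg.
T = mg/cosθ = 2.24 × 9.8 / cos 40.1° = 21.95/0.7649 = 28.70 N.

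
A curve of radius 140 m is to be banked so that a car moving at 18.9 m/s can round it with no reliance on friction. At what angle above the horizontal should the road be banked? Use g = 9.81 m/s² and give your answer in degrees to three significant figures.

14.6°

For a frictionless banked turn: horizontally N sinθ = mv²/r and vertically N cosθ = mg.
Dividing: tanθ = v²/(r g) = (18.9)²/(140 × 9.81) = 357.2/1373 = 0.2601.
θ = arctan(0.2601) = 14.58°.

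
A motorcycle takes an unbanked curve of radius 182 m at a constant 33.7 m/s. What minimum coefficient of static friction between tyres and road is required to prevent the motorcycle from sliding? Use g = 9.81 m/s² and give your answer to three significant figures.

Friction provides the centripetal force: μ_s m g = m v²/r, so μ_s = v²/(g r) = (33.70)²/(9.81 × 182) = 1136/1785 = 0.6361.

0.636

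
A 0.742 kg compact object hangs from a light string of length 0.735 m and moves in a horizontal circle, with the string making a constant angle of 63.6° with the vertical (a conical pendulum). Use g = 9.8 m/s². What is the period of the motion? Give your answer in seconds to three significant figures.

r = L sinθ = 0.6583 m. From T sinθ = mω²r and T cosθ = mg: tanθ = ω²r/g, so ω² = g tanθ / r = g/(L cosθ).
ω = √(g/(L cosθ)) = √(9.8/(0.735 × 0.4446)) = √29.99 = 5.476 rad/s.
Period = 2π/ω = 1.147 s.

1.15 s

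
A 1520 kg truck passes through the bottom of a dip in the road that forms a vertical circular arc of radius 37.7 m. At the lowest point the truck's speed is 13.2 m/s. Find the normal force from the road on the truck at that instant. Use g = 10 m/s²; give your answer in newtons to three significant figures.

At the lowest point, N points up (toward the centre) and the weight mg points down (away from the centre), so the net inward force is N − mg = mv²/r.
N = m(v²/r + g) = 1520 × ((13.2)²/37.7 + 10.0) = 1520 × (4.622 + 10.0) = 1520 × 14.62 = 22230 N.

22200 N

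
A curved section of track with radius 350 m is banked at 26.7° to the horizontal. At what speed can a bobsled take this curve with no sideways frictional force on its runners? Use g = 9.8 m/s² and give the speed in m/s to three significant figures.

On a frictionless banked curve, N sinθ = mv²/r and N cosθ = mg, so tanθ = v²/(rg).
v = √(r g tanθ) = √(350 × 9.8 × tan 26.7°) = √(350 × 9.8 × 0.5029) = √1725 = 41.53 m/s.

41.5 m/s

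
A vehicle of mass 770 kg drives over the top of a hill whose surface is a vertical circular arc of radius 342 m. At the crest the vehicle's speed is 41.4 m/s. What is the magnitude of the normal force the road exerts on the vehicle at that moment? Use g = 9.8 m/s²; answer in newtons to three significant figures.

3690 N

At the crest the centripetal acceleration points downward (toward the centre of the arc), so mg − N = mv²/r.
N = m(g − v²/r) = 770 × (9.8 − (41.4)²/342) = 770 × (9.8 − 5.012) = 770 × 4.788 = 3687 N.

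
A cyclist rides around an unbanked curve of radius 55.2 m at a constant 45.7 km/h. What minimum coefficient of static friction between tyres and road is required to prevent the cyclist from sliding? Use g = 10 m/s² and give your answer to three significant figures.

0.292

v = 45.7/3.6 = 12.69 m/s.
Friction provides the centripetal force: μ_s m g = m v²/r, so μ_s = v²/(g r) = (12.69)²/(10.0 × 55.2) = 161.1/552.0 = 0.2919.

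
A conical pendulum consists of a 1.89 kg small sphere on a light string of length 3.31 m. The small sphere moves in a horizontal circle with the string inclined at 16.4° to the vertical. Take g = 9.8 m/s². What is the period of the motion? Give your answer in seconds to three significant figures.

r = L sinθ = 0.9346 m. From T sinθ = mω²r and T cosθ = mg: tanθ = ω²r/g, so ω² = g tanθ / r = g/(L cosθ).
ω = √(g/(L cosθ)) = √(9.8/(3.31 × 0.9593)) = √3.086 = 1.757 rad/s.
Period = 2π/ω = 3.577 s.

3.58 s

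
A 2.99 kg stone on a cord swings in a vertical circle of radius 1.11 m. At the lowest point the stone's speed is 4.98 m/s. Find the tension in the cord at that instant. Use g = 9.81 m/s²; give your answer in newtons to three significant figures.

96.1 N

At the lowest point, T points up (toward the centre) and the weight mg points down (away from the centre), so the net inward force is T − mg = mv²/r.
T = m(v²/r + g) = 2.99 × ((4.98)²/1.11 + 9.81) = 2.99 × (22.34 + 9.81) = 2.99 × 32.15 = 96.14 N.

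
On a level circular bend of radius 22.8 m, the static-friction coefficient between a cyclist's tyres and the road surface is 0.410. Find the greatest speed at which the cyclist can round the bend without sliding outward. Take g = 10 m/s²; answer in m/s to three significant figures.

On a flat curve, static friction is the only horizontal force, so it must supply the full centripetal force: μ_s m g = m v²/r.
Mass cancels: v_max = √(μ_s g r) = √(0.410 × 10.0 × 22.8) = √93.48 = 9.669 m/s.

9.67 m/s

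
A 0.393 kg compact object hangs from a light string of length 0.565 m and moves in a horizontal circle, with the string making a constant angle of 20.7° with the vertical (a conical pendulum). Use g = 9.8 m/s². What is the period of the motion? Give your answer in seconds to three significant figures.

1.46 s

r = L sinθ = 0.1997 m. From T sinθ = mω²r and T cosθ = mg: tanθ = ω²r/g, so ω² = g tanθ / r = g/(L cosθ).
ω = √(g/(L cosθ)) = √(9.8/(0.565 × 0.9354)) = √18.54 = 4.306 rad/s.
Period = 2π/ω = 1.459 s.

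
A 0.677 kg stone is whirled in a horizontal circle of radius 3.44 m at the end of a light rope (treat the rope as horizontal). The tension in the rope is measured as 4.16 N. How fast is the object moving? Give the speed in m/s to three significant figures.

T = m v²/r ⇒ v = √(T r / m) = √(4.16 × 3.44 / 0.677) = √21.14 = 4.598 m/s.

4.60 m/s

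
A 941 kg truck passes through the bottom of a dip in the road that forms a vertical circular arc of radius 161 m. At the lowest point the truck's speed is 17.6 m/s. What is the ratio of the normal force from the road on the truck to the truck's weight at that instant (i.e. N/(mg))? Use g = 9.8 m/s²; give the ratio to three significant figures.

At the bottom, N − mg = mv²/r, so N = m(v²/r + g) and N/(mg) = v²/(rg) + 1 = (17.6)²/(161 × 9.8) + 1 = 0.1963 + 1 = 1.196.

1.20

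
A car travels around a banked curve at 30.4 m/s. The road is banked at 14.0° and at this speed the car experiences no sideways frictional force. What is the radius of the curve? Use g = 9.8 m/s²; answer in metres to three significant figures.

Frictionless banking: tanθ = v²/(rg), so r = v²/(g tanθ).
r = (30.4)²/(9.8 × tan 14.0°) = 924.2/(9.8 × 0.2493) = 924.2/2.443 = 378.2 m.

378 m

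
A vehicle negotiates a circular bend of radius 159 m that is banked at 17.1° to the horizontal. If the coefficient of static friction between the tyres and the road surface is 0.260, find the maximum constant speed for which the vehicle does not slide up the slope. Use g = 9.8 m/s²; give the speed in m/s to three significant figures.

31.0 m/s

At the maximum speed, friction acts down the slope at its limiting value f = μN. Radially (horizontal, toward centre): N sinθ + μN cosθ = mv²/r. Vertically: N cosθ − μN sinθ = mg.
Dividing: v² = r g (sinθ + μcosθ)/(cosθ − μsinθ).
sinθ + μcosθ = 0.2940 + 0.260×0.9558 = 0.5425; cosθ − μsinθ = 0.9558 − 0.260×0.2940 = 0.8793.
v² = 159 × 9.8 × 0.5425/0.8793 = 961.4 m²/s², so v = 31.01 m/s.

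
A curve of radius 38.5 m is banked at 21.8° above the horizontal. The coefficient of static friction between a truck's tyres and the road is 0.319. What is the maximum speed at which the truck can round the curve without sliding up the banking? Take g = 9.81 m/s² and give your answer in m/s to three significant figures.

17.6 m/s

At the maximum speed, friction acts down the slope at its limiting value f = μN. Radially (horizontal, toward centre): N sinθ + μN cosθ = mv²/r. Vertically: N cosθ − μN sinθ = mg.
Dividing: v² = r g (sinθ + μcosθ)/(cosθ − μsinθ).
sinθ + μcosθ = 0.3714 + 0.319×0.9285 = 0.6676; cosθ − μsinθ = 0.9285 − 0.319×0.3714 = 0.8100.
v² = 38.5 × 9.81 × 0.6676/0.8100 = 311.3 m²/s², so v = 17.64 m/s.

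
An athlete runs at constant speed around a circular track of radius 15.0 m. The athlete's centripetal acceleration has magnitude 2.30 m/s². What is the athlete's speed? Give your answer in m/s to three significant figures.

5.87 m/s

a_c = v²/r ⇒ v = √(a_c · r) = √(2.30 × 15.0) = √34.50 = 5.874 m/s.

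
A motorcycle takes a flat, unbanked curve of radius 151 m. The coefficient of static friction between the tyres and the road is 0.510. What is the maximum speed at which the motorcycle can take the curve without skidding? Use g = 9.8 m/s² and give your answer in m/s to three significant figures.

27.5 m/s

The only inward force on a level bend is static friction, so at the limit f_s = μ_s N = μ_s m g = m v²/r.
Mass cancels: v_max = √(μ_s g r) = √(0.510 × 9.8 × 151) = √754.7 = 27.47 m/s.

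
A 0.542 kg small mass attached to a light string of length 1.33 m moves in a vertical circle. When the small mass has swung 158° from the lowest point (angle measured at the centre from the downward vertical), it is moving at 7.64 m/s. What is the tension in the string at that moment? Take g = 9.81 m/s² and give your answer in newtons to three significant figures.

Take the radial direction toward the centre of the circle as positive. The component of the weight along the string toward the centre is −mg cos φ (φ measured from the bottom), so Newton's second law along the string gives T − mg cos φ = m v²/r.
cos 158° = -0.9272, so T = m(v²/r + g cos φ) = 0.542 × ((7.64)²/1.33 + 9.81 × -0.9272) = 0.542 × (43.89 + (-9.096)) = 0.542 × 34.79 = 18.86 N.

18.9 N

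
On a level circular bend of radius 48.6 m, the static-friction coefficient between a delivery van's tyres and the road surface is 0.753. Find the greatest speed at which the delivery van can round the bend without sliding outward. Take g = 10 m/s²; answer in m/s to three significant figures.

19.1 m/s

Friction provides the centripetal force on a flat curve. At maximum speed it is at its limiting value: μ_s m g = m v²/r.
Mass cancels: v_max = √(μ_s g r) = √(0.753 × 10.0 × 48.6) = √366.0 = 19.13 m/s.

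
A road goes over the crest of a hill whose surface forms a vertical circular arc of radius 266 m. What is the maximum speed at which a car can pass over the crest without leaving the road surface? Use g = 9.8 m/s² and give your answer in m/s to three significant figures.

51.1 m/s

At the crest the centre of the circle is below the car, so the net downward (centripetal) force is mg − N = mv²/r.
The car leaves the road when N → 0, giving v_max = √(g r) = √(9.8 × 266) = 51.06 m/s.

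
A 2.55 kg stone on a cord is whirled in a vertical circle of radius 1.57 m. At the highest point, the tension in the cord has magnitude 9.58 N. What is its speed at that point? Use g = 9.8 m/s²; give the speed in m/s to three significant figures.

At the top, T + mg = mv²/r, so v = √(r(T/m + g)) = √(1.57 × (9.58/2.55 + 9.8)) = √(1.57 × 13.56) = √21.28 = 4.613 m/s.

4.61 m/s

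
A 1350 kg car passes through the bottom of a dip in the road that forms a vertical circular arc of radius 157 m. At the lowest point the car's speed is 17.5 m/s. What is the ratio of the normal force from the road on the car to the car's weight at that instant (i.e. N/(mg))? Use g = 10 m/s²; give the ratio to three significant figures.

1.20

At the bottom, N − mg = mv²/r, so N = m(v²/r + g) and N/(mg) = v²/(rg) + 1 = (17.5)²/(157 × 10.0) + 1 = 0.1951 + 1 = 1.195.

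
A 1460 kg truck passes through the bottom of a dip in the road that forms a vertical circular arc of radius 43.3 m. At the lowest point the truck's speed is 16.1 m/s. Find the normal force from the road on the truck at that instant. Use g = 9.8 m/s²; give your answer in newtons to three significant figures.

23000 N

At the lowest point, N points up (toward the centre) and the weight mg points down (away from the centre), so the net inward force is N − mg = mv²/r.
N = m(v²/r + g) = 1460 × ((16.1)²/43.3 + 9.8) = 1460 × (5.986 + 9.8) = 1460 × 15.79 = 23050 N.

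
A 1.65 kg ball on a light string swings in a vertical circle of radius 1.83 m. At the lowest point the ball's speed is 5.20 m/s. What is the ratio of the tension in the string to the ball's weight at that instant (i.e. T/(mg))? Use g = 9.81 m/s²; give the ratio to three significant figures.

2.51

At the bottom, T − mg = mv²/r, so T = m(v²/r + g) and T/(mg) = v²/(rg) + 1 = (5.20)²/(1.83 × 9.81) + 1 = 1.506 + 1 = 2.506.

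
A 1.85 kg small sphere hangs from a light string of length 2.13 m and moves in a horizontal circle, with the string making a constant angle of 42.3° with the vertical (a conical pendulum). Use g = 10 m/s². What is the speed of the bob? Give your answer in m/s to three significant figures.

The radius of the circle is r = L sinθ = 2.13 × sin 42.3° = 1.434 m.
Horizontally T sinθ = mv²/r and vertically T cosθ = mg, so tanθ = v²/(rg).
v = √(r g tanθ) = √(1.434 × 10.0 × 0.9099) = √13.04 = 3.612 m/s.

3.61 m/s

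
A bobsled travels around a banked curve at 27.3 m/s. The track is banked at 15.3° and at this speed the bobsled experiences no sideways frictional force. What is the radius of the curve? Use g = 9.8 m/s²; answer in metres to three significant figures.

Frictionless banking: tanθ = v²/(rg), so r = v²/(g tanθ).
r = (27.3)²/(9.8 × tan 15.3°) = 745.3/(9.8 × 0.2736) = 745.3/2.681 = 278.0 m.

278 m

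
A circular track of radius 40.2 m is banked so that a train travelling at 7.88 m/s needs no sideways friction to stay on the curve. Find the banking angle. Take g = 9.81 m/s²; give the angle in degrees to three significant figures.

8.95°

With no friction, the horizontal component of the normal force provides the centripetal force: N sinθ = mv²/r, while N cosθ = mg vertically.
Dividing: tanθ = v²/(r g) = (7.88)²/(40.2 × 9.81) = 62.09/394.4 = 0.1575.
θ = arctan(0.1575) = 8.948°.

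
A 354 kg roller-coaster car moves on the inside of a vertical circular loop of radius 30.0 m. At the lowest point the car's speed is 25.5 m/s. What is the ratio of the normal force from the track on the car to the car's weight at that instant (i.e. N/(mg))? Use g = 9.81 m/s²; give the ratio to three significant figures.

At the bottom, N − mg = mv²/r, so N = m(v²/r + g) and N/(mg) = v²/(rg) + 1 = (25.5)²/(30.0 × 9.81) + 1 = 2.209 + 1 = 3.209.

3.21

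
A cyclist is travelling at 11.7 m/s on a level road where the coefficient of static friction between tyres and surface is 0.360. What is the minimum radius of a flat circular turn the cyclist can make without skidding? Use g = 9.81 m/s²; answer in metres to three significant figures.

38.8 m

At the limit, μ_s m g = m v²/r, so r_min = v²/(μ_s g) = (11.7)²/(0.360 × 9.81) = 136.9/3.532 = 38.76 m.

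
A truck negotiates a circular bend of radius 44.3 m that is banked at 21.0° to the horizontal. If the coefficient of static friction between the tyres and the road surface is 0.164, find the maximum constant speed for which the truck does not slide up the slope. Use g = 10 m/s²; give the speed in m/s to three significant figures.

At the maximum speed, friction acts down the slope at its limiting value f = μN. Radially (horizontal, toward centre): N sinθ + μN cosθ = mv²/r. Vertically: N cosθ − μN sinθ = mg.
Dividing: v² = r g (sinθ + μcosθ)/(cosθ − μsinθ).
sinθ + μcosθ = 0.3584 + 0.164×0.9336 = 0.5115; cosθ − μsinθ = 0.9336 − 0.164×0.3584 = 0.8748.
v² = 44.3 × 10.0 × 0.5115/0.8748 = 259.0 m²/s², so v = 16.09 m/s.

16.1 m/s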